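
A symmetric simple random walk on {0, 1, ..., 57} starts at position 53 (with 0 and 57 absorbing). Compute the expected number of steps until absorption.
E[τ | X_0 = 53] = 212

Let v_k = E[τ | X_0 = k]. Boundary: v_0 = v_57 = 0. Recurrence: v_k = 1 + (v_{k-1} + v_{k+1})/2 for 1 ≤ k ≤ 56. The particular solution to v_k − (v_{k-1} + v_{k+1})/2 = 1 is v_k = −k^2. Adding homogeneous solution A + B k and matching boundaries gives v_k = k (57 − k). Substituting k = 53: v_53 = 53 · 4 = 212.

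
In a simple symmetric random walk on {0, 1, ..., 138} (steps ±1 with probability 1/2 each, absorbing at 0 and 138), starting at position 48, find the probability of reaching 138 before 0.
P(hit 138 before 0) = 48/138 = 8/23

Let u_k = P(hit 138 before 0 | start at k). Then u_0 = 0, u_138 = 1, and u_k = u_{k-1}/2 + u_{k+1}/2 for 1 ≤ k ≤ 137. This harmonic recurrence is solved by u_k = k/138, giving u_48 = 48/138 = 8/23.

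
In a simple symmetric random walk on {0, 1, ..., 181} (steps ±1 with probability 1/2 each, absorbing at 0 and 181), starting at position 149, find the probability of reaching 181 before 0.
P(hit 181 before 0) = 149/181

Let u_k = P(hit 181 before 0 | start at k). Then u_0 = 0, u_181 = 1, and u_k = u_{k-1}/2 + u_{k+1}/2 for 1 ≤ k ≤ 180. This harmonic recurrence is solved by u_k = k/181, giving u_149 = 149/181.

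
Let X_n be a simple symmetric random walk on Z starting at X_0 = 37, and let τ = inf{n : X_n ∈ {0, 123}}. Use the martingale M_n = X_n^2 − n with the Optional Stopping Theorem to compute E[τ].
E[τ] = 3182

M_n = X_n^2 − n is a martingale (since E[X_{n+1}^2 | F_n] = X_n^2 + 1). By OST (τ has finite mean in a bounded region), E[M_τ] = E[M_0] = X_0^2 − 0 = 37^2 = 1369. Also E[M_τ] = E[X_τ^2] − E[τ]. The walk exits at 0 or 123, with P(hit 123 first) = 37/123, so E[X_τ^2] = 123^2 · 37/123 + 0 = 4551. Thus E[τ] = E[X_τ^2] − E[M_τ] = 4551 − 1369 = 3182 = 37(123 − 37) = 3182.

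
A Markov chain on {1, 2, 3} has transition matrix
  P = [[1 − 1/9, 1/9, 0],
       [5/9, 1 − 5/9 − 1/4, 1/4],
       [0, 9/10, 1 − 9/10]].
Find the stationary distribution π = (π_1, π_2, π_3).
π = (90/113, 18/113, 5/113)

This is a birth-death chain on three states, which satisfies detailed balance: π_1 · P_{12} = π_2 · P_{21} and π_2 · P_{23} = π_3 · P_{32}.
From π_1 · 1/9 = π_2 · 5/9: π_2/π_1 = (1/9)/(5/9) = 1/5.
From π_2 · 1/4 = π_3 · 9/10: π_3/π_2 = (1/4)/(9/10) = 5/18.
Take π_1 proportional to 1; then unnormalized π = (1, 1/5, 1/18). Normalize by dividing by the sum 113/90:
  π = (90/113, 18/113, 5/113).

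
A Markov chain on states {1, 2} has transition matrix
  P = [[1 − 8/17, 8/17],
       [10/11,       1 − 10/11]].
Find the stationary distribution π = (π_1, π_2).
π_1 = 85/129, π_2 = 44/129

Solve πP = π with π_1 + π_2 = 1. From πP = π: π_1 · (1 − 8/17) + π_2 · 10/11 = π_1 ⇒ π_2 · 10/11 = π_1 · 8/17 ⇒ π_2/π_1 = (8/17)/(10/11) = 44/85. Together with π_1 + π_2 = 1:
  π_1 = (10/11)/(8/17 + 10/11) = (10/11)/(258/187) = 85/129,
  π_2 = (8/17)/(8/17 + 10/11) = (8/17)/(258/187) = 44/129.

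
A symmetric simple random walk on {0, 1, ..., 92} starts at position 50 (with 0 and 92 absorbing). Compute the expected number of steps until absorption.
E[τ | X_0 = 50] = 2100

Let v_k = E[τ | X_0 = k]. Boundary: v_0 = v_92 = 0. Recurrence: v_k = 1 + (v_{k-1} + v_{k+1})/2 for 1 ≤ k ≤ 91. The particular solution to v_k − (v_{k-1} + v_{k+1})/2 = 1 is v_k = −k^2. Adding homogeneous solution A + B k and matching boundaries gives v_k = k (92 − k). Substituting k = 50: v_50 = 50 · 42 = 2100.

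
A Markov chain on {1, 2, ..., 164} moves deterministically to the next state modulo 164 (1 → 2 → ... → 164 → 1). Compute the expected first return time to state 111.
E[T_111 | X_0 = 111] = 164

The chain cycles deterministically, so starting at state 111 it returns in exactly 164 steps. Equivalently, the stationary distribution is uniform π_j = 1/164 for every state j, so by Kac's formula E[T_111] = 1/π_111 = 164.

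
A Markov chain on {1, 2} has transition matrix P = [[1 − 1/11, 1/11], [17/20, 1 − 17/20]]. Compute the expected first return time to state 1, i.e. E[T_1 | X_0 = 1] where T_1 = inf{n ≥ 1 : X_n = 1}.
E[T_1 | X_0 = 1] = 1/π_1 = 207/187

For an irreducible recurrent Markov chain with stationary distribution π, E[T_i | X_0 = i] = 1/π_i (Kac's formula). Here π_1 = (17/20)/(1/11 + 17/20) = (17/20)/(207/220) = 187/207, so E[T_1 | X_0 = 1] = 1/π_1 = (1/11 + 17/20)/(17/20) = (207/220)/(17/20) = 207/187.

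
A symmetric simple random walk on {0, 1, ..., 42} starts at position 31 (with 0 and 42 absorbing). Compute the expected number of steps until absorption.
E[τ | X_0 = 31] = 341

Let v_k = E[τ | X_0 = k]. Boundary: v_0 = v_42 = 0. Recurrence: v_k = 1 + (v_{k-1} + v_{k+1})/2 for 1 ≤ k ≤ 41. The particular solution to v_k − (v_{k-1} + v_{k+1})/2 = 1 is v_k = −k^2. Adding homogeneous solution A + B k and matching boundaries gives v_k = k (42 − k). Substituting k = 31: v_31 = 31 · 11 = 341.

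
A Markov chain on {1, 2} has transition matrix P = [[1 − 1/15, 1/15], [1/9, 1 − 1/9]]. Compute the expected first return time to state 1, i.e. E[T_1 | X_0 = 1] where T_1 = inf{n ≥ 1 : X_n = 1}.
E[T_1 | X_0 = 1] = 1/π_1 = 8/5

For an irreducible recurrent Markov chain with stationary distribution π, E[T_i | X_0 = i] = 1/π_i (Kac's formula). Here π_1 = (1/9)/(1/15 + 1/9) = (1/9)/(8/45) = 5/8, so E[T_1 | X_0 = 1] = 1/π_1 = (1/15 + 1/9)/(1/9) = (8/45)/(1/9) = 8/5.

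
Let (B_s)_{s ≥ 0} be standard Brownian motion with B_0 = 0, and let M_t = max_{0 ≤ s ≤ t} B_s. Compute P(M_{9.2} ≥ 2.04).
P(M_{9.2} ≥ 2.04) = 2·P(B_{9.2} ≥ 2.04) = 2(1 − Φ(2.04/√9.2)) ≈ 0.5012

By the reflection principle for Brownian motion, P(M_t ≥ a) = 2 · P(B_t ≥ a) for a ≥ 0. Since B_t ~ N(0, t), P(B_t ≥ 2.04) = 1 − Φ(2.04/√t) = 1 − Φ(2.04/√9.2) = 1 − Φ(0.6726). So
  P(M_{9.2} ≥ 2.04) = 2(1 − Φ(0.6726)) ≈ 0.5012.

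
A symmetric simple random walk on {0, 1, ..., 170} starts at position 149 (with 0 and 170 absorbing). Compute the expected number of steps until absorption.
E[τ | X_0 = 149] = 3129

Let v_k = E[τ | X_0 = k]. Boundary: v_0 = v_170 = 0. Recurrence: v_k = 1 + (v_{k-1} + v_{k+1})/2 for 1 ≤ k ≤ 169. The particular solution to v_k − (v_{k-1} + v_{k+1})/2 = 1 is v_k = −k^2. Adding homogeneous solution A + B k and matching boundaries gives v_k = k (170 − k). Substituting k = 149: v_149 = 149 · 21 = 3129.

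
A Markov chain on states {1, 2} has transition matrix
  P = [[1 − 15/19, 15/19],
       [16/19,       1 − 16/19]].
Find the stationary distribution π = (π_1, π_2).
π_1 = 16/31, π_2 = 15/31

Solve πP = π with π_1 + π_2 = 1. From πP = π: π_1 · (1 − 15/19) + π_2 · 16/19 = π_1 ⇒ π_2 · 16/19 = π_1 · 15/19 ⇒ π_2/π_1 = (15/19)/(16/19) = 15/16. Together with π_1 + π_2 = 1:
  π_1 = (16/19)/(15/19 + 16/19) = (16/19)/(31/19) = 16/31,
  π_2 = (15/19)/(15/19 + 16/19) = (15/19)/(31/19) = 15/31.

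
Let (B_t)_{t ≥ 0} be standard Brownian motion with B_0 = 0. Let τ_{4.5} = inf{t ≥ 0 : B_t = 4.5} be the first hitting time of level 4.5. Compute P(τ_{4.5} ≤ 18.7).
P(τ_{4.5} ≤ 18.7) = 2(1 − Φ(4.5/√18.7)) = 2(1 − Φ(1.0406)) ≈ 0.2981

By the reflection principle for standard BM, P(τ_b ≤ t) = 2 · P(B_t ≥ b). Since B_t ~ N(0, t), P(B_t ≥ 4.5) = 1 − Φ(4.5/√t) = 1 − Φ(4.5/√18.7) = 1 − Φ(1.0406) ≈ 0.14903. Doubling: P(τ_{4.5} ≤ 18.7) ≈ 2 · 0.14903 = 0.29806 ≈ 0.2981.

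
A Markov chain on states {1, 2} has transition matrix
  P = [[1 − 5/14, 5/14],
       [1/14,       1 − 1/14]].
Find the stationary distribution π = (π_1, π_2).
π_1 = 1/6, π_2 = 5/6

Solve πP = π with π_1 + π_2 = 1. From πP = π: π_1 · (1 − 5/14) + π_2 · 1/14 = π_1 ⇒ π_2 · 1/14 = π_1 · 5/14 ⇒ π_2/π_1 = (5/14)/(1/14) = 5. Together with π_1 + π_2 = 1:
  π_1 = (1/14)/(5/14 + 1/14) = (1/14)/(3/7) = 1/6,
  π_2 = (5/14)/(5/14 + 1/14) = (5/14)/(3/7) = 5/6.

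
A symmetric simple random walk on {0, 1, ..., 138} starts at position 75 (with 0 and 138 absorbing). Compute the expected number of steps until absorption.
E[τ | X_0 = 75] = 4725

Let v_k = E[τ | X_0 = k]. Boundary: v_0 = v_138 = 0. Recurrence: v_k = 1 + (v_{k-1} + v_{k+1})/2 for 1 ≤ k ≤ 137. The particular solution to v_k − (v_{k-1} + v_{k+1})/2 = 1 is v_k = −k^2. Adding homogeneous solution A + B k and matching boundaries gives v_k = k (138 − k). Substituting k = 75: v_75 = 75 · 63 = 4725.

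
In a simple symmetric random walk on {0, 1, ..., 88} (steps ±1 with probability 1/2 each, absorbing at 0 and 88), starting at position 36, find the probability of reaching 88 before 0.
P(hit 88 before 0) = 36/88 = 9/22

Let u_k = P(hit 88 before 0 | start at k). Then u_0 = 0, u_88 = 1, and u_k = u_{k-1}/2 + u_{k+1}/2 for 1 ≤ k ≤ 87. This harmonic recurrence is solved by u_k = k/88, giving u_36 = 36/88 = 9/22.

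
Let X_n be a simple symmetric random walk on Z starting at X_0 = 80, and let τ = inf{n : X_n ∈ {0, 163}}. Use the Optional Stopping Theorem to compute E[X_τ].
E[X_τ] = 80

X_n is a martingale and τ is a bounded-mean stopping time (indeed τ is finite a.s. with bounded expectation since the walk is in a bounded region). By the OST, E[X_τ] = E[X_0] = 80. Equivalently: E[X_τ] = 163 · P(hit 163 first) + 0 · P(hit 0 first) = 163 · (80/163) = 80.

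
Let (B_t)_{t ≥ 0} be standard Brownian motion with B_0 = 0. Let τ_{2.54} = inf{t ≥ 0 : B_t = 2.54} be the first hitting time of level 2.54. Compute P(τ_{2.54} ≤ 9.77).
P(τ_{2.54} ≤ 9.77) = 2(1 − Φ(2.54/√9.77)) = 2(1 − Φ(0.8126)) ≈ 0.4164

By the reflection principle for standard BM, P(τ_b ≤ t) = 2 · P(B_t ≥ b). Since B_t ~ N(0, t), P(B_t ≥ 2.54) = 1 − Φ(2.54/√t) = 1 − Φ(2.54/√9.77) = 1 − Φ(0.8126) ≈ 0.20822. Doubling: P(τ_{2.54} ≤ 9.77) ≈ 2 · 0.20822 = 0.41644 ≈ 0.4164.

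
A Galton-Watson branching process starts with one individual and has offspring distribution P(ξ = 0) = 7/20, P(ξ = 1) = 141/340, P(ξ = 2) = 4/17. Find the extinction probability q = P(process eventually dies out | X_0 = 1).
q = 1

Mean offspring μ = 0·7/20 + 1·141/340 + 2·4/17 = 301/340 ≤ 1. For μ ≤ 1 with offspring not concentrated at 1, the Galton-Watson process goes extinct almost surely, so q = 1.
(Algebraic check: The pgf is f(s) = 7/20 + 141/340·s + 4/17·s². The extinction probability q is the smallest fixed point of f in [0, 1]. Setting s = f(s):
  4/17·s² + (141/340 − 1)·s + 7/20 = 0
  4/17·s² − (7/20 + 4/17)·s + 7/20 = 0
which factors as (s − 1)·(4/17·s − 7/20) = 0, giving roots s = 1 and s = (7/20)/(4/17) = 119/80. Since 119/80 ≥ 1, the smallest root in [0, 1] is s = 1.)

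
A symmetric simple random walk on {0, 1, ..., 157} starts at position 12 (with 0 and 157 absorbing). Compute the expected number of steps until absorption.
E[τ | X_0 = 12] = 1740

Let v_k = E[τ | X_0 = k]. Boundary: v_0 = v_157 = 0. Recurrence: v_k = 1 + (v_{k-1} + v_{k+1})/2 for 1 ≤ k ≤ 156. The particular solution to v_k − (v_{k-1} + v_{k+1})/2 = 1 is v_k = −k^2. Adding homogeneous solution A + B k and matching boundaries gives v_k = k (157 − k). Substituting k = 12: v_12 = 12 · 145 = 1740.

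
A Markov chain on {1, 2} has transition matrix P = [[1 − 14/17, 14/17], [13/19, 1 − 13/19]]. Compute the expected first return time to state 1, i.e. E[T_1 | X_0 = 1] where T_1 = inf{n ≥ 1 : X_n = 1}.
E[T_1 | X_0 = 1] = 1/π_1 = 487/221

For an irreducible recurrent Markov chain with stationary distribution π, E[T_i | X_0 = i] = 1/π_i (Kac's formula). Here π_1 = (13/19)/(14/17 + 13/19) = (13/19)/(487/323) = 221/487, so E[T_1 | X_0 = 1] = 1/π_1 = (14/17 + 13/19)/(13/19) = (487/323)/(13/19) = 487/221.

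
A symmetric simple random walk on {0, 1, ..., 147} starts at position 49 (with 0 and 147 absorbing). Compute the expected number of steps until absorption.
E[τ | X_0 = 49] = 4802

Let v_k = E[τ | X_0 = k]. Boundary: v_0 = v_147 = 0. Recurrence: v_k = 1 + (v_{k-1} + v_{k+1})/2 for 1 ≤ k ≤ 146. The particular solution to v_k − (v_{k-1} + v_{k+1})/2 = 1 is v_k = −k^2. Adding homogeneous solution A + B k and matching boundaries gives v_k = k (147 − k). Substituting k = 49: v_49 = 49 · 98 = 4802.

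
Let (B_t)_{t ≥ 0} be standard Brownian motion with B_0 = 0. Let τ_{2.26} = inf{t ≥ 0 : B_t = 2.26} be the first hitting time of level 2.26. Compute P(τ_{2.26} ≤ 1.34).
P(τ_{2.26} ≤ 1.34) = 2(1 − Φ(2.26/√1.34)) = 2(1 − Φ(1.9523)) ≈ 0.0509

By the reflection principle for standard BM, P(τ_b ≤ t) = 2 · P(B_t ≥ b). Since B_t ~ N(0, t), P(B_t ≥ 2.26) = 1 − Φ(2.26/√t) = 1 − Φ(2.26/√1.34) = 1 − Φ(1.9523) ≈ 0.02545. Doubling: P(τ_{2.26} ≤ 1.34) ≈ 2 · 0.02545 = 0.05090 ≈ 0.0509.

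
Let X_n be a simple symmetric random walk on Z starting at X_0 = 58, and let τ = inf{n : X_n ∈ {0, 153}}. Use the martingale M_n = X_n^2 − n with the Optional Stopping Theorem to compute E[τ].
E[τ] = 5510

M_n = X_n^2 − n is a martingale (since E[X_{n+1}^2 | F_n] = X_n^2 + 1). By OST (τ has finite mean in a bounded region), E[M_τ] = E[M_0] = X_0^2 − 0 = 58^2 = 3364. Also E[M_τ] = E[X_τ^2] − E[τ]. The walk exits at 0 or 153, with P(hit 153 first) = 58/153, so E[X_τ^2] = 153^2 · 58/153 + 0 = 8874. Thus E[τ] = E[X_τ^2] − E[M_τ] = 8874 − 3364 = 5510 = 58(153 − 58) = 5510.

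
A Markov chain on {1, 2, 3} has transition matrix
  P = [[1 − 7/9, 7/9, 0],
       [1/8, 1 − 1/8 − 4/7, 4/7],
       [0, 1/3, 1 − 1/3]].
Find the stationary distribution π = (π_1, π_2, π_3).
π = (9/161, 8/23, 96/161)

This is a birth-death chain on three states, which satisfies detailed balance: π_1 · P_{12} = π_2 · P_{21} and π_2 · P_{23} = π_3 · P_{32}.
From π_1 · 7/9 = π_2 · 1/8: π_2/π_1 = (7/9)/(1/8) = 56/9.
From π_2 · 4/7 = π_3 · 1/3: π_3/π_2 = (4/7)/(1/3) = 12/7.
Take π_1 proportional to 1; then unnormalized π = (1, 56/9, 32/3). Normalize by dividing by the sum 161/9:
  π = (9/161, 8/23, 96/161).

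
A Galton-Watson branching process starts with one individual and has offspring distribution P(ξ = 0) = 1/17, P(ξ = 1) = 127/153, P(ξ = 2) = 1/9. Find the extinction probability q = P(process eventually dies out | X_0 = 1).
q = 9/17

The pgf is f(s) = 1/17 + 127/153·s + 1/9·s². The extinction probability q is the smallest fixed point of f in [0, 1]. Setting s = f(s):
  1/9·s² + (127/153 − 1)·s + 1/17 = 0
  1/9·s² − (1/17 + 1/9)·s + 1/17 = 0
which factors as (s − 1)·(1/9·s − 1/17) = 0, giving roots s = 1 and s = (1/17)/(1/9) = 9/17.
Mean offspring μ = 127/153 + 2·1/9 = 161/153 > 1 (supercritical), so q < 1. The extinction probability is the smaller root: q = (1/17)/(1/9) = 9/17.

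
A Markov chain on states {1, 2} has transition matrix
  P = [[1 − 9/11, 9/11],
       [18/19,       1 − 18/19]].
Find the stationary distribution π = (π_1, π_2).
π_1 = 22/41, π_2 = 19/41

Solve πP = π with π_1 + π_2 = 1. From πP = π: π_1 · (1 − 9/11) + π_2 · 18/19 = π_1 ⇒ π_2 · 18/19 = π_1 · 9/11 ⇒ π_2/π_1 = (9/11)/(18/19) = 19/22. Together with π_1 + π_2 = 1:
  π_1 = (18/19)/(9/11 + 18/19) = (18/19)/(369/209) = 22/41,
  π_2 = (9/11)/(9/11 + 18/19) = (9/11)/(369/209) = 19/41.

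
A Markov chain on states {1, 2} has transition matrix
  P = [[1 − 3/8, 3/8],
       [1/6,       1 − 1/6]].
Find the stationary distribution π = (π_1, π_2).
π_1 = 4/13, π_2 = 9/13

Solve πP = π with π_1 + π_2 = 1. From πP = π: π_1 · (1 − 3/8) + π_2 · 1/6 = π_1 ⇒ π_2 · 1/6 = π_1 · 3/8 ⇒ π_2/π_1 = (3/8)/(1/6) = 9/4. Together with π_1 + π_2 = 1:
  π_1 = (1/6)/(3/8 + 1/6) = (1/6)/(13/24) = 4/13,
  π_2 = (3/8)/(3/8 + 1/6) = (3/8)/(13/24) = 9/13.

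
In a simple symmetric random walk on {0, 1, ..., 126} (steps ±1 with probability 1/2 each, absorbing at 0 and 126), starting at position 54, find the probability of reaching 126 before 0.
P(hit 126 before 0) = 54/126 = 3/7

Let u_k = P(hit 126 before 0 | start at k). Then u_0 = 0, u_126 = 1, and u_k = u_{k-1}/2 + u_{k+1}/2 for 1 ≤ k ≤ 125. This harmonic recurrence is solved by u_k = k/126, giving u_54 = 54/126 = 3/7.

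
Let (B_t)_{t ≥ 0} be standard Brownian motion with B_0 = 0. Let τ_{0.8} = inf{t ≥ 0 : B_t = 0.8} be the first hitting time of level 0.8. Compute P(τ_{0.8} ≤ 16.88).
P(τ_{0.8} ≤ 16.88) = 2(1 − Φ(0.8/√16.88)) = 2(1 − Φ(0.1947)) ≈ 0.8456

By the reflection principle for standard BM, P(τ_b ≤ t) = 2 · P(B_t ≥ b). Since B_t ~ N(0, t), P(B_t ≥ 0.8) = 1 − Φ(0.8/√t) = 1 − Φ(0.8/√16.88) = 1 − Φ(0.1947) ≈ 0.42281. Doubling: P(τ_{0.8} ≤ 16.88) ≈ 2 · 0.42281 = 0.84562 ≈ 0.8456.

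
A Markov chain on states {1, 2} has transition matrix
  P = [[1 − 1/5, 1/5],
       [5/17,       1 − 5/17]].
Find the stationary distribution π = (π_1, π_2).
π_1 = 25/42, π_2 = 17/42

Solve πP = π with π_1 + π_2 = 1. From πP = π: π_1 · (1 − 1/5) + π_2 · 5/17 = π_1 ⇒ π_2 · 5/17 = π_1 · 1/5 ⇒ π_2/π_1 = (1/5)/(5/17) = 17/25. Together with π_1 + π_2 = 1:
  π_1 = (5/17)/(1/5 + 5/17) = (5/17)/(42/85) = 25/42,
  π_2 = (1/5)/(1/5 + 5/17) = (1/5)/(42/85) = 17/42.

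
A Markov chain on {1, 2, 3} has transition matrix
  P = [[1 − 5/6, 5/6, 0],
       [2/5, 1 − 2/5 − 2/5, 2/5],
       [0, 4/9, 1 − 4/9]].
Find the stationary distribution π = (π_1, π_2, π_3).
π = (24/119, 50/119, 45/119)

This is a birth-death chain on three states, which satisfies detailed balance: π_1 · P_{12} = π_2 · P_{21} and π_2 · P_{23} = π_3 · P_{32}.
From π_1 · 5/6 = π_2 · 2/5: π_2/π_1 = (5/6)/(2/5) = 25/12.
From π_2 · 2/5 = π_3 · 4/9: π_3/π_2 = (2/5)/(4/9) = 9/10.
Take π_1 proportional to 1; then unnormalized π = (1, 25/12, 15/8). Normalize by dividing by the sum 119/24:
  π = (24/119, 50/119, 45/119).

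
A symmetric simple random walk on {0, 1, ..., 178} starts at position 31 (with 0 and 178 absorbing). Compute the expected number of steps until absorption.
E[τ | X_0 = 31] = 4557

Let v_k = E[τ | X_0 = k]. Boundary: v_0 = v_178 = 0. Recurrence: v_k = 1 + (v_{k-1} + v_{k+1})/2 for 1 ≤ k ≤ 177. The particular solution to v_k − (v_{k-1} + v_{k+1})/2 = 1 is v_k = −k^2. Adding homogeneous solution A + B k and matching boundaries gives v_k = k (178 − k). Substituting k = 31: v_31 = 31 · 147 = 4557.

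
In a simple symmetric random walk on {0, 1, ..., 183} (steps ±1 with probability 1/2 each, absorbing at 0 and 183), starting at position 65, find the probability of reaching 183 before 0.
P(hit 183 before 0) = 65/183

Let u_k = P(hit 183 before 0 | start at k). Then u_0 = 0, u_183 = 1, and u_k = u_{k-1}/2 + u_{k+1}/2 for 1 ≤ k ≤ 182. This harmonic recurrence is solved by u_k = k/183, giving u_65 = 65/183.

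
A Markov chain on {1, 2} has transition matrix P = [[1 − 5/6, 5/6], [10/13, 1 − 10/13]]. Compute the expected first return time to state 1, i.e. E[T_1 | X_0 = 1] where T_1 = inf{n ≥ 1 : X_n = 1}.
E[T_1 | X_0 = 1] = 1/π_1 = 25/12

For an irreducible recurrent Markov chain with stationary distribution π, E[T_i | X_0 = i] = 1/π_i (Kac's formula). Here π_1 = (10/13)/(5/6 + 10/13) = (10/13)/(125/78) = 12/25, so E[T_1 | X_0 = 1] = 1/π_1 = (5/6 + 10/13)/(10/13) = (125/78)/(10/13) = 25/12.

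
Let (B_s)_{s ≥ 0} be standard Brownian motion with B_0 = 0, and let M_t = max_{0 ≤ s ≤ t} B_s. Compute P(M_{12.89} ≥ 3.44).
P(M_{12.89} ≥ 3.44) = 2·P(B_{12.89} ≥ 3.44) = 2(1 − Φ(3.44/√12.89)) ≈ 0.3380

By the reflection principle for Brownian motion, P(M_t ≥ a) = 2 · P(B_t ≥ a) for a ≥ 0. Since B_t ~ N(0, t), P(B_t ≥ 3.44) = 1 − Φ(3.44/√t) = 1 − Φ(3.44/√12.89) = 1 − Φ(0.9581). So
  P(M_{12.89} ≥ 3.44) = 2(1 − Φ(0.9581)) ≈ 0.3380.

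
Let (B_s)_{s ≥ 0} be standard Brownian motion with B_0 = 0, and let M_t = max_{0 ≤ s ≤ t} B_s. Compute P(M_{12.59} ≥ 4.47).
P(M_{12.59} ≥ 4.47) = 2·P(B_{12.59} ≥ 4.47) = 2(1 − Φ(4.47/√12.59)) ≈ 0.2077

By the reflection principle for Brownian motion, P(M_t ≥ a) = 2 · P(B_t ≥ a) for a ≥ 0. Since B_t ~ N(0, t), P(B_t ≥ 4.47) = 1 − Φ(4.47/√t) = 1 − Φ(4.47/√12.59) = 1 − Φ(1.2598). So
  P(M_{12.59} ≥ 4.47) = 2(1 − Φ(1.2598)) ≈ 0.2077.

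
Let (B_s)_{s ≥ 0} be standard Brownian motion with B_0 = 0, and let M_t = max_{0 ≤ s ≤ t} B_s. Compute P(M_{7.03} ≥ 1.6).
P(M_{7.03} ≥ 1.6) = 2·P(B_{7.03} ≥ 1.6) = 2(1 − Φ(1.6/√7.03)) ≈ 0.5462

By the reflection principle for Brownian motion, P(M_t ≥ a) = 2 · P(B_t ≥ a) for a ≥ 0. Since B_t ~ N(0, t), P(B_t ≥ 1.6) = 1 − Φ(1.6/√t) = 1 − Φ(1.6/√7.03) = 1 − Φ(0.6035). So
  P(M_{7.03} ≥ 1.6) = 2(1 − Φ(0.6035)) ≈ 0.5462.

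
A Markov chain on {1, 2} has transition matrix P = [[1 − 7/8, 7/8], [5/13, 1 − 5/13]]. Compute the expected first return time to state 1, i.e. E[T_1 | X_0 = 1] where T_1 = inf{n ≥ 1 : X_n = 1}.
E[T_1 | X_0 = 1] = 1/π_1 = 131/40

For an irreducible recurrent Markov chain with stationary distribution π, E[T_i | X_0 = i] = 1/π_i (Kac's formula). Here π_1 = (5/13)/(7/8 + 5/13) = (5/13)/(131/104) = 40/131, so E[T_1 | X_0 = 1] = 1/π_1 = (7/8 + 5/13)/(5/13) = (131/104)/(5/13) = 131/40.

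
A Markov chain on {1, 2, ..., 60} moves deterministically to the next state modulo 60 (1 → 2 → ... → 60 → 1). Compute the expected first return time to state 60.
E[T_60 | X_0 = 60] = 60

The chain cycles deterministically, so starting at state 60 it returns in exactly 60 steps. Equivalently, the stationary distribution is uniform π_j = 1/60 for every state j, so by Kac's formula E[T_60] = 1/π_60 = 60.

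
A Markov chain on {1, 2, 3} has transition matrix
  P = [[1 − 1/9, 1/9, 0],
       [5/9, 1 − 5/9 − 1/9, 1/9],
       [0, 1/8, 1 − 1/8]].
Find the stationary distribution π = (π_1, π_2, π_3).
π = (45/62, 9/62, 4/31)

This is a birth-death chain on three states, which satisfies detailed balance: π_1 · P_{12} = π_2 · P_{21} and π_2 · P_{23} = π_3 · P_{32}.
From π_1 · 1/9 = π_2 · 5/9: π_2/π_1 = (1/9)/(5/9) = 1/5.
From π_2 · 1/9 = π_3 · 1/8: π_3/π_2 = (1/9)/(1/8) = 8/9.
Take π_1 proportional to 1; then unnormalized π = (1, 1/5, 8/45). Normalize by dividing by the sum 62/45:
  π = (45/62, 9/62, 4/31).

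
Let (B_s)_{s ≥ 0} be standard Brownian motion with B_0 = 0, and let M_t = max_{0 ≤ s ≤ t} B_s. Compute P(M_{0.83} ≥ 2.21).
P(M_{0.83} ≥ 2.21) = 2·P(B_{0.83} ≥ 2.21) = 2(1 − Φ(2.21/√0.83)) ≈ 0.0153

By the reflection principle for Brownian motion, P(M_t ≥ a) = 2 · P(B_t ≥ a) for a ≥ 0. Since B_t ~ N(0, t), P(B_t ≥ 2.21) = 1 − Φ(2.21/√t) = 1 − Φ(2.21/√0.83) = 1 − Φ(2.4258). So
  P(M_{0.83} ≥ 2.21) = 2(1 − Φ(2.4258)) ≈ 0.0153.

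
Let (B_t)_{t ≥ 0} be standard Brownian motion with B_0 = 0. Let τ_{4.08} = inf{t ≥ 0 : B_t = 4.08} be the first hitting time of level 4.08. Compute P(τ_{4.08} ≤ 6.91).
P(τ_{4.08} ≤ 6.91) = 2(1 − Φ(4.08/√6.91)) = 2(1 − Φ(1.5521)) ≈ 0.1206

By the reflection principle for standard BM, P(τ_b ≤ t) = 2 · P(B_t ≥ b). Since B_t ~ N(0, t), P(B_t ≥ 4.08) = 1 − Φ(4.08/√t) = 1 − Φ(4.08/√6.91) = 1 − Φ(1.5521) ≈ 0.06032. Doubling: P(τ_{4.08} ≤ 6.91) ≈ 2 · 0.06032 = 0.12064 ≈ 0.1206.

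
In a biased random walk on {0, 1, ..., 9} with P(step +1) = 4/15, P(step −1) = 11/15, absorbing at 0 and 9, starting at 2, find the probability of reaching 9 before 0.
P(hit 9 before 0) = (1 − (11/4)^2) / (1 − (11/4)^9) = 245760/336812221

Let u_k denote P(reach 9 before 0 | start at k). Boundary: u_0 = 0, u_9 = 1. Recurrence: u_k = 4/15·u_{k+1} + 11/15·u_{k-1} for 1 ≤ k ≤ 8. Try u_k = A + B·r^k with r = q/p = (11/15)/(4/15) = 11/4. Substitution satisfies the recurrence; boundary conditions give:
  u_k = (1 − r^k) / (1 − r^N) = (1 − (11/4)^2) / (1 − (11/4)^9) = 245760/336812221.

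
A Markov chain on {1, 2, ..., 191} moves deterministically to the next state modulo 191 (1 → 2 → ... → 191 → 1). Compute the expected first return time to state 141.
E[T_141 | X_0 = 141] = 191

The chain cycles deterministically, so starting at state 141 it returns in exactly 191 steps. Equivalently, the stationary distribution is uniform π_j = 1/191 for every state j, so by Kac's formula E[T_141] = 1/π_141 = 191.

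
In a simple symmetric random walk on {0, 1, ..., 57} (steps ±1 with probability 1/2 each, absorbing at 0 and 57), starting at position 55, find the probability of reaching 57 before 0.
P(hit 57 before 0) = 55/57

Let u_k = P(hit 57 before 0 | start at k). Then u_0 = 0, u_57 = 1, and u_k = u_{k-1}/2 + u_{k+1}/2 for 1 ≤ k ≤ 56. This harmonic recurrence is solved by u_k = k/57, giving u_55 = 55/57.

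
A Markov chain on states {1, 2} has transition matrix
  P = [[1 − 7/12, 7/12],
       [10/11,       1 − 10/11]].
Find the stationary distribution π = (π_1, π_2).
π_1 = 120/197, π_2 = 77/197

Solve πP = π with π_1 + π_2 = 1. From πP = π: π_1 · (1 − 7/12) + π_2 · 10/11 = π_1 ⇒ π_2 · 10/11 = π_1 · 7/12 ⇒ π_2/π_1 = (7/12)/(10/11) = 77/120. Together with π_1 + π_2 = 1:
  π_1 = (10/11)/(7/12 + 10/11) = (10/11)/(197/132) = 120/197,
  π_2 = (7/12)/(7/12 + 10/11) = (7/12)/(197/132) = 77/197.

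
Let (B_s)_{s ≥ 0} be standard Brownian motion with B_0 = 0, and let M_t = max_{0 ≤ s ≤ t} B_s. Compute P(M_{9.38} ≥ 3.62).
P(M_{9.38} ≥ 3.62) = 2·P(B_{9.38} ≥ 3.62) = 2(1 − Φ(3.62/√9.38)) ≈ 0.2372

By the reflection principle for Brownian motion, P(M_t ≥ a) = 2 · P(B_t ≥ a) for a ≥ 0. Since B_t ~ N(0, t), P(B_t ≥ 3.62) = 1 − Φ(3.62/√t) = 1 − Φ(3.62/√9.38) = 1 − Φ(1.1820). So
  P(M_{9.38} ≥ 3.62) = 2(1 − Φ(1.1820)) ≈ 0.2372.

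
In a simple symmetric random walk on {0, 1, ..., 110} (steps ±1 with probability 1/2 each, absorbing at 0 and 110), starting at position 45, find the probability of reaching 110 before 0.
P(hit 110 before 0) = 45/110 = 9/22

Let u_k = P(hit 110 before 0 | start at k). Then u_0 = 0, u_110 = 1, and u_k = u_{k-1}/2 + u_{k+1}/2 for 1 ≤ k ≤ 109. This harmonic recurrence is solved by u_k = k/110, giving u_45 = 45/110 = 9/22.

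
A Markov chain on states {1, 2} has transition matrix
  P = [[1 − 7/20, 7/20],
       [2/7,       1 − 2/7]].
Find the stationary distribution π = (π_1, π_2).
π_1 = 40/89, π_2 = 49/89

Solve πP = π with π_1 + π_2 = 1. From πP = π: π_1 · (1 − 7/20) + π_2 · 2/7 = π_1 ⇒ π_2 · 2/7 = π_1 · 7/20 ⇒ π_2/π_1 = (7/20)/(2/7) = 49/40. Together with π_1 + π_2 = 1:
  π_1 = (2/7)/(7/20 + 2/7) = (2/7)/(89/140) = 40/89,
  π_2 = (7/20)/(7/20 + 2/7) = (7/20)/(89/140) = 49/89.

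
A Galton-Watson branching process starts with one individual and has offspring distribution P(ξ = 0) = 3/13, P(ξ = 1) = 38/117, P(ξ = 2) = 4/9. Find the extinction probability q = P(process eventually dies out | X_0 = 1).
q = 27/52

The pgf is f(s) = 3/13 + 38/117·s + 4/9·s². The extinction probability q is the smallest fixed point of f in [0, 1]. Setting s = f(s):
  4/9·s² + (38/117 − 1)·s + 3/13 = 0
  4/9·s² − (3/13 + 4/9)·s + 3/13 = 0
which factors as (s − 1)·(4/9·s − 3/13) = 0, giving roots s = 1 and s = (3/13)/(4/9) = 27/52.
Mean offspring μ = 38/117 + 2·4/9 = 142/117 > 1 (supercritical), so q < 1. The extinction probability is the smaller root: q = (3/13)/(4/9) = 27/52.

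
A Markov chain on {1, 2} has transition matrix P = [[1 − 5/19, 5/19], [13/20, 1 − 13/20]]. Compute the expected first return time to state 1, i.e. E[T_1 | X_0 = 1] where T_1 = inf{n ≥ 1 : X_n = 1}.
E[T_1 | X_0 = 1] = 1/π_1 = 347/247

For an irreducible recurrent Markov chain with stationary distribution π, E[T_i | X_0 = i] = 1/π_i (Kac's formula). Here π_1 = (13/20)/(5/19 + 13/20) = (13/20)/(347/380) = 247/347, so E[T_1 | X_0 = 1] = 1/π_1 = (5/19 + 13/20)/(13/20) = (347/380)/(13/20) = 347/247.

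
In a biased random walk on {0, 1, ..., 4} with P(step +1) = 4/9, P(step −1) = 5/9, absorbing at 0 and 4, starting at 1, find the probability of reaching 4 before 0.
P(hit 4 before 0) = (1 − (5/4)^1) / (1 − (5/4)^4) = 64/369

Let u_k denote P(reach 4 before 0 | start at k). Boundary: u_0 = 0, u_4 = 1. Recurrence: u_k = 4/9·u_{k+1} + 5/9·u_{k-1} for 1 ≤ k ≤ 3. Try u_k = A + B·r^k with r = q/p = (5/9)/(4/9) = 5/4. Substitution satisfies the recurrence; boundary conditions give:
  u_k = (1 − r^k) / (1 − r^N) = (1 − (5/4)^1) / (1 − (5/4)^4) = 64/369.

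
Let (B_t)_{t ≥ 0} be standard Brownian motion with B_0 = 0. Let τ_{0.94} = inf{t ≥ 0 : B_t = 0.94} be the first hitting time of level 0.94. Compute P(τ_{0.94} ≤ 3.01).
P(τ_{0.94} ≤ 3.01) = 2(1 − Φ(0.94/√3.01)) = 2(1 − Φ(0.5418)) ≈ 0.5880

By the reflection principle for standard BM, P(τ_b ≤ t) = 2 · P(B_t ≥ b). Since B_t ~ N(0, t), P(B_t ≥ 0.94) = 1 − Φ(0.94/√t) = 1 − Φ(0.94/√3.01) = 1 − Φ(0.5418) ≈ 0.29398. Doubling: P(τ_{0.94} ≤ 3.01) ≈ 2 · 0.29398 = 0.58796 ≈ 0.5880.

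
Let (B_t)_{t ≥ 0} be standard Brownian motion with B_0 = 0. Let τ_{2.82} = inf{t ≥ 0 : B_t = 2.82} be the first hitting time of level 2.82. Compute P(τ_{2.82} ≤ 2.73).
P(τ_{2.82} ≤ 2.73) = 2(1 − Φ(2.82/√2.73)) = 2(1 − Φ(1.7067)) ≈ 0.0879

By the reflection principle for standard BM, P(τ_b ≤ t) = 2 · P(B_t ≥ b). Since B_t ~ N(0, t), P(B_t ≥ 2.82) = 1 − Φ(2.82/√t) = 1 − Φ(2.82/√2.73) = 1 − Φ(1.7067) ≈ 0.04394. Doubling: P(τ_{2.82} ≤ 2.73) ≈ 2 · 0.04394 = 0.08788 ≈ 0.0879.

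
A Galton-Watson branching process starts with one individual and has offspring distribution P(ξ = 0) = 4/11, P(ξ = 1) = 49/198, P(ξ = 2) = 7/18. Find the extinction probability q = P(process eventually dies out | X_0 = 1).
q = 72/77

The pgf is f(s) = 4/11 + 49/198·s + 7/18·s². The extinction probability q is the smallest fixed point of f in [0, 1]. Setting s = f(s):
  7/18·s² + (49/198 − 1)·s + 4/11 = 0
  7/18·s² − (4/11 + 7/18)·s + 4/11 = 0
which factors as (s − 1)·(7/18·s − 4/11) = 0, giving roots s = 1 and s = (4/11)/(7/18) = 72/77.
Mean offspring μ = 49/198 + 2·7/18 = 203/198 > 1 (supercritical), so q < 1. The extinction probability is the smaller root: q = (4/11)/(7/18) = 72/77.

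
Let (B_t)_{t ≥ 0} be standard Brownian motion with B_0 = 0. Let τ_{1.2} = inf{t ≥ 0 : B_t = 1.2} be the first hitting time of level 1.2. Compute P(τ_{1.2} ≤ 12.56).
P(τ_{1.2} ≤ 12.56) = 2(1 − Φ(1.2/√12.56)) = 2(1 − Φ(0.3386)) ≈ 0.7349

By the reflection principle for standard BM, P(τ_b ≤ t) = 2 · P(B_t ≥ b). Since B_t ~ N(0, t), P(B_t ≥ 1.2) = 1 − Φ(1.2/√t) = 1 − Φ(1.2/√12.56) = 1 − Φ(0.3386) ≈ 0.36746. Doubling: P(τ_{1.2} ≤ 12.56) ≈ 2 · 0.36746 = 0.73492 ≈ 0.7349.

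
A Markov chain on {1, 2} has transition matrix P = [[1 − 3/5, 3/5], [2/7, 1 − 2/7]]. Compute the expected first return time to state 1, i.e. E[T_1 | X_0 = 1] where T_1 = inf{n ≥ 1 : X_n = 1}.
E[T_1 | X_0 = 1] = 1/π_1 = 31/10

For an irreducible recurrent Markov chain with stationary distribution π, E[T_i | X_0 = i] = 1/π_i (Kac's formula). Here π_1 = (2/7)/(3/5 + 2/7) = (2/7)/(31/35) = 10/31, so E[T_1 | X_0 = 1] = 1/π_1 = (3/5 + 2/7)/(2/7) = (31/35)/(2/7) = 31/10.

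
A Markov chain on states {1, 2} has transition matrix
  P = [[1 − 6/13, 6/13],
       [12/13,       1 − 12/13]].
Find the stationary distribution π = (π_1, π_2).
π_1 = 2/3, π_2 = 1/3

Solve πP = π with π_1 + π_2 = 1. From πP = π: π_1 · (1 − 6/13) + π_2 · 12/13 = π_1 ⇒ π_2 · 12/13 = π_1 · 6/13 ⇒ π_2/π_1 = (6/13)/(12/13) = 1/2. Together with π_1 + π_2 = 1:
  π_1 = (12/13)/(6/13 + 12/13) = (12/13)/(18/13) = 2/3,
  π_2 = (6/13)/(6/13 + 12/13) = (6/13)/(18/13) = 1/3.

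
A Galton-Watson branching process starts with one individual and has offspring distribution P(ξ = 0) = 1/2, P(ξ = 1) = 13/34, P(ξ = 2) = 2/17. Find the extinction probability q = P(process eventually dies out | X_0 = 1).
q = 1

Mean offspring μ = 0·1/2 + 1·13/34 + 2·2/17 = 21/34 ≤ 1. For μ ≤ 1 with offspring not concentrated at 1, the Galton-Watson process goes extinct almost surely, so q = 1.
(Algebraic check: The pgf is f(s) = 1/2 + 13/34·s + 2/17·s². The extinction probability q is the smallest fixed point of f in [0, 1]. Setting s = f(s):
  2/17·s² + (13/34 − 1)·s + 1/2 = 0
  2/17·s² − (1/2 + 2/17)·s + 1/2 = 0
which factors as (s − 1)·(2/17·s − 1/2) = 0, giving roots s = 1 and s = (1/2)/(2/17) = 17/4. Since 17/4 ≥ 1, the smallest root in [0, 1] is s = 1.)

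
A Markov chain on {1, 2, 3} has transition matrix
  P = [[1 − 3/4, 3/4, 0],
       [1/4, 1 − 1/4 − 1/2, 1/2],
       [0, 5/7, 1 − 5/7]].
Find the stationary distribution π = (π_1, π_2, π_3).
π = (10/61, 30/61, 21/61)

This is a birth-death chain on three states, which satisfies detailed balance: π_1 · P_{12} = π_2 · P_{21} and π_2 · P_{23} = π_3 · P_{32}.
From π_1 · 3/4 = π_2 · 1/4: π_2/π_1 = (3/4)/(1/4) = 3.
From π_2 · 1/2 = π_3 · 5/7: π_3/π_2 = (1/2)/(5/7) = 7/10.
Take π_1 proportional to 1; then unnormalized π = (1, 3, 21/10). Normalize by dividing by the sum 61/10:
  π = (10/61, 30/61, 21/61).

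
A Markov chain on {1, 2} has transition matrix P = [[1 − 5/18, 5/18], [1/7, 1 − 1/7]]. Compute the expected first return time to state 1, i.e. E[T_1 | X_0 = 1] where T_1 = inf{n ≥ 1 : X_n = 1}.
E[T_1 | X_0 = 1] = 1/π_1 = 53/18

For an irreducible recurrent Markov chain with stationary distribution π, E[T_i | X_0 = i] = 1/π_i (Kac's formula). Here π_1 = (1/7)/(5/18 + 1/7) = (1/7)/(53/126) = 18/53, so E[T_1 | X_0 = 1] = 1/π_1 = (5/18 + 1/7)/(1/7) = (53/126)/(1/7) = 53/18.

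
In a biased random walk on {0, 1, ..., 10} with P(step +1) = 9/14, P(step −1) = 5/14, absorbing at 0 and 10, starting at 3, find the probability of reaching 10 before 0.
P(hit 10 before 0) = (1 − (5/9)^3) / (1 − (5/9)^10) = 722228319/869254694

Let u_k denote P(reach 10 before 0 | start at k). Boundary: u_0 = 0, u_10 = 1. Recurrence: u_k = 9/14·u_{k+1} + 5/14·u_{k-1} for 1 ≤ k ≤ 9. Try u_k = A + B·r^k with r = q/p = (5/14)/(9/14) = 5/9. Substitution satisfies the recurrence; boundary conditions give:
  u_k = (1 − r^k) / (1 − r^N) = (1 − (5/9)^3) / (1 − (5/9)^10) = 722228319/869254694.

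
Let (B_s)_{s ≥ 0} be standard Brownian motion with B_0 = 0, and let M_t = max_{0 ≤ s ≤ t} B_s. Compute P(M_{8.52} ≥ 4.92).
P(M_{8.52} ≥ 4.92) = 2·P(B_{8.52} ≥ 4.92) = 2(1 − Φ(4.92/√8.52)) ≈ 0.0919

By the reflection principle for Brownian motion, P(M_t ≥ a) = 2 · P(B_t ≥ a) for a ≥ 0. Since B_t ~ N(0, t), P(B_t ≥ 4.92) = 1 − Φ(4.92/√t) = 1 − Φ(4.92/√8.52) = 1 − Φ(1.6856). So
  P(M_{8.52} ≥ 4.92) = 2(1 − Φ(1.6856)) ≈ 0.0919.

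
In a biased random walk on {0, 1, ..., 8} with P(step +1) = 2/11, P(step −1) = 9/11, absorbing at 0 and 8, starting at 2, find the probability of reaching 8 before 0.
P(hit 8 before 0) = (1 − (9/2)^2) / (1 − (9/2)^8) = 64/559045

Let u_k denote P(reach 8 before 0 | start at k). Boundary: u_0 = 0, u_8 = 1. Recurrence: u_k = 2/11·u_{k+1} + 9/11·u_{k-1} for 1 ≤ k ≤ 7. Try u_k = A + B·r^k with r = q/p = (9/11)/(2/11) = 9/2. Substitution satisfies the recurrence; boundary conditions give:
  u_k = (1 − r^k) / (1 − r^N) = (1 − (9/2)^2) / (1 − (9/2)^8) = 64/559045.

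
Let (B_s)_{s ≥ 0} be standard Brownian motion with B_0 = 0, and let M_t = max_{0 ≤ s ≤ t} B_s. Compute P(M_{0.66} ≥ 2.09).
P(M_{0.66} ≥ 2.09) = 2·P(B_{0.66} ≥ 2.09) = 2(1 − Φ(2.09/√0.66)) ≈ 0.0101

By the reflection principle for Brownian motion, P(M_t ≥ a) = 2 · P(B_t ≥ a) for a ≥ 0. Since B_t ~ N(0, t), P(B_t ≥ 2.09) = 1 − Φ(2.09/√t) = 1 − Φ(2.09/√0.66) = 1 − Φ(2.5726). So
  P(M_{0.66} ≥ 2.09) = 2(1 − Φ(2.5726)) ≈ 0.0101.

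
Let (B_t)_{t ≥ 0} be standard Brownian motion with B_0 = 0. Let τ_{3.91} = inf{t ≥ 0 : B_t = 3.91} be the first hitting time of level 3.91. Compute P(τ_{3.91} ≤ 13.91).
P(τ_{3.91} ≤ 13.91) = 2(1 − Φ(3.91/√13.91)) = 2(1 − Φ(1.0484)) ≈ 0.2945

By the reflection principle for standard BM, P(τ_b ≤ t) = 2 · P(B_t ≥ b). Since B_t ~ N(0, t), P(B_t ≥ 3.91) = 1 − Φ(3.91/√t) = 1 − Φ(3.91/√13.91) = 1 − Φ(1.0484) ≈ 0.14723. Doubling: P(τ_{3.91} ≤ 13.91) ≈ 2 · 0.14723 = 0.29446 ≈ 0.2945.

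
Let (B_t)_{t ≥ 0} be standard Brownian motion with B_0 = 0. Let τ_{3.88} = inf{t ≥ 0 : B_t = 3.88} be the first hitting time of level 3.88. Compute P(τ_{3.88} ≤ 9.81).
P(τ_{3.88} ≤ 9.81) = 2(1 − Φ(3.88/√9.81)) = 2(1 − Φ(1.2388)) ≈ 0.2154

By the reflection principle for standard BM, P(τ_b ≤ t) = 2 · P(B_t ≥ b). Since B_t ~ N(0, t), P(B_t ≥ 3.88) = 1 − Φ(3.88/√t) = 1 − Φ(3.88/√9.81) = 1 − Φ(1.2388) ≈ 0.10771. Doubling: P(τ_{3.88} ≤ 9.81) ≈ 2 · 0.10771 = 0.21542 ≈ 0.2154.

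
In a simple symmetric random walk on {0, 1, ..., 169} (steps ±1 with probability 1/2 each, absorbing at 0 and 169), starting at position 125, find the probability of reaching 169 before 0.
P(hit 169 before 0) = 125/169

Let u_k = P(hit 169 before 0 | start at k). Then u_0 = 0, u_169 = 1, and u_k = u_{k-1}/2 + u_{k+1}/2 for 1 ≤ k ≤ 168. This harmonic recurrence is solved by u_k = k/169, giving u_125 = 125/169.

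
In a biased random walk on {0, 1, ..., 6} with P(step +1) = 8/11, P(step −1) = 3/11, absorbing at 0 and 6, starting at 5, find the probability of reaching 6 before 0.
P(hit 6 before 0) = (1 − (3/8)^5) / (1 − (3/8)^6) = 52040/52283

Let u_k denote P(reach 6 before 0 | start at k). Boundary: u_0 = 0, u_6 = 1. Recurrence: u_k = 8/11·u_{k+1} + 3/11·u_{k-1} for 1 ≤ k ≤ 5. Try u_k = A + B·r^k with r = q/p = (3/11)/(8/11) = 3/8. Substitution satisfies the recurrence; boundary conditions give:
  u_k = (1 − r^k) / (1 − r^N) = (1 − (3/8)^5) / (1 − (3/8)^6) = 52040/52283.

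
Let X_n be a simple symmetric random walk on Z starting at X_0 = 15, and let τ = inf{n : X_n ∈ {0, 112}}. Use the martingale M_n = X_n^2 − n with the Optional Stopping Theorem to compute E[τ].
E[τ] = 1455

M_n = X_n^2 − n is a martingale (since E[X_{n+1}^2 | F_n] = X_n^2 + 1). By OST (τ has finite mean in a bounded region), E[M_τ] = E[M_0] = X_0^2 − 0 = 15^2 = 225. Also E[M_τ] = E[X_τ^2] − E[τ]. The walk exits at 0 or 112, with P(hit 112 first) = 15/112, so E[X_τ^2] = 112^2 · 15/112 + 0 = 1680. Thus E[τ] = E[X_τ^2] − E[M_τ] = 1680 − 225 = 1455 = 15(112 − 15) = 1455.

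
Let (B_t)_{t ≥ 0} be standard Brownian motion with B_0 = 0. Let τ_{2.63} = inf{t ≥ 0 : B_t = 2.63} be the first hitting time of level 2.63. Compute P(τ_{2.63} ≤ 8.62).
P(τ_{2.63} ≤ 8.62) = 2(1 − Φ(2.63/√8.62)) = 2(1 − Φ(0.8958)) ≈ 0.3704

By the reflection principle for standard BM, P(τ_b ≤ t) = 2 · P(B_t ≥ b). Since B_t ~ N(0, t), P(B_t ≥ 2.63) = 1 − Φ(2.63/√t) = 1 − Φ(2.63/√8.62) = 1 − Φ(0.8958) ≈ 0.18518. Doubling: P(τ_{2.63} ≤ 8.62) ≈ 2 · 0.18518 = 0.37036 ≈ 0.3704.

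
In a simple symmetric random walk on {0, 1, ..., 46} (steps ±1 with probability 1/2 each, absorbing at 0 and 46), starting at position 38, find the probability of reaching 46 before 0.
P(hit 46 before 0) = 38/46 = 19/23

Let u_k = P(hit 46 before 0 | start at k). Then u_0 = 0, u_46 = 1, and u_k = u_{k-1}/2 + u_{k+1}/2 for 1 ≤ k ≤ 45. This harmonic recurrence is solved by u_k = k/46, giving u_38 = 38/46 = 19/23.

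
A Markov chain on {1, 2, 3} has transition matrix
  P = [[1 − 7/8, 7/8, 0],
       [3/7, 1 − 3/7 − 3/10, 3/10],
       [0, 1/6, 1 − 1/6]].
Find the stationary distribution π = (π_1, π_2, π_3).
π = (60/403, 245/806, 441/806)

This is a birth-death chain on three states, which satisfies detailed balance: π_1 · P_{12} = π_2 · P_{21} and π_2 · P_{23} = π_3 · P_{32}.
From π_1 · 7/8 = π_2 · 3/7: π_2/π_1 = (7/8)/(3/7) = 49/24.
From π_2 · 3/10 = π_3 · 1/6: π_3/π_2 = (3/10)/(1/6) = 9/5.
Take π_1 proportional to 1; then unnormalized π = (1, 49/24, 147/40). Normalize by dividing by the sum 403/60:
  π = (60/403, 245/806, 441/806).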